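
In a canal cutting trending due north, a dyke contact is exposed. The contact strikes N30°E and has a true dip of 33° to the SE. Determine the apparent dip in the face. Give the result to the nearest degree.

18°

Angle between strike (N30°E) and section (due north): β = 30°.
tan(apparent dip) = tan 33° · sin 30° = 0.3247
α = arctan(0.3247) = 17.99°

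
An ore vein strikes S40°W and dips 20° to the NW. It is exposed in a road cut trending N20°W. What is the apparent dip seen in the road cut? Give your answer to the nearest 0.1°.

17.5°

The strike is S40°W and the section trends N20°W; the acute angle between them is β = 60°.
tan α = tan 20° × sin 60° = 0.3640 × 0.8660 = 0.3152
apparent dip = arctan 0.3152 = 17.50°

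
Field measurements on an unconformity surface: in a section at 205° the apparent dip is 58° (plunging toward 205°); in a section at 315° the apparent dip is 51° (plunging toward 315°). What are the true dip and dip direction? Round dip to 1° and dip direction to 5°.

true dip 68°, dip direction 255°

Each apparent-dip line lies in the plane. As unit vectors (x east, y north, z up), v₁ plunges 58°→205° and v₂ plunges 51°→315°.
Cross product v₁ × v₂ gives the pole to the plane: n ∝ (-0.751, -0.203, 0.313).
Dip δ = arctan(|n_h|/n_z) = arctan(0.778/0.313) = 68.1°.
Dip direction = atan2(-0.751, -0.203) = 255° (azimuth of n's horizontal projection).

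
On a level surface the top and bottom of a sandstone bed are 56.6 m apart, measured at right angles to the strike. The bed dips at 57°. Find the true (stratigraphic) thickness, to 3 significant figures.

47.5 m

True thickness t = w · sin(dip) = 56.6 × sin 57°
t = 56.6 × 0.8387 = 47.469 m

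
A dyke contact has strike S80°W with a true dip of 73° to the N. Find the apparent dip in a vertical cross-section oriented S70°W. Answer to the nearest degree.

30°

The section lies 10° from the strike.
tan(apparent dip) = tan 73° · sin 10° = 0.5680
apparent dip = arctan 0.5680 = 29.60°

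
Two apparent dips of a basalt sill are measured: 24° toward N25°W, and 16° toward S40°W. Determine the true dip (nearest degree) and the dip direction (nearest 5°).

true dip 35°, dip direction 285°

The two traces are lines in the plane: v₁ = (sin 335°·cos 24°, cos 335°·cos 24°, −sin 24°), v₂ = (sin 220°·cos 16°, cos 220°·cos 16°, −sin 16°).
Cross product v₁ × v₂ gives the pole to the plane: n ∝ (-0.528, 0.145, 0.796).
True dip = arccos(n_z / |n|) = arccos(0.8240) = 34.5°.
Dip direction = azimuth of (n_x, n_y) = atan2(-0.528, 0.145) = 285°.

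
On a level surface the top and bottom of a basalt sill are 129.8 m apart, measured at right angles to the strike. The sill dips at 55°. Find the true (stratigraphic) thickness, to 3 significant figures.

106 m

True thickness t = w · sin(dip) = 129.8 × sin 55°
t = 129.8 × 0.8192 = 106.326 m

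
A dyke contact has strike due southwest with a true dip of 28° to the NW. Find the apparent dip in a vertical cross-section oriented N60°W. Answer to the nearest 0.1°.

27.2°

The strike is due southwest and the section trends N60°W; the acute angle between them is β = 75°.
tan α = tan 28° × sin 75° = 0.5317 × 0.9659 = 0.5136
apparent dip = arctan 0.5136 = 27.18°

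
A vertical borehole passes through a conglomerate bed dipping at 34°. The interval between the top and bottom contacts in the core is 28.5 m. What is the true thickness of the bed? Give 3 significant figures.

23.6 m

True thickness t = h · cos(dip) = 28.5 × cos 34°
t = 28.5 × 0.8290 = 23.628 m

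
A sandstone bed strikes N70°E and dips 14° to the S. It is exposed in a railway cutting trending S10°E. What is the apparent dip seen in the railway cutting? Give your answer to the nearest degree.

14°

Angle between strike (N70°E) and section (S10°E): β = 80°.
tan α = tan 14° × sin 80° = 0.2493 × 0.9848 = 0.2455
α = arctan(0.2455) = 13.80°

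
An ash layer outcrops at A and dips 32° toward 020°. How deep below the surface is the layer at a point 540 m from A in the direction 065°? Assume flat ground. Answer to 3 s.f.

The hole lies 45° from the dip direction, so the down-dip offset is 540 × cos 45° = 381.84 m.
Depth = down-dip offset × tan(dip) = 381.84 × tan 32° = 381.84 × 0.6249
Depth = 238.60 m

239 m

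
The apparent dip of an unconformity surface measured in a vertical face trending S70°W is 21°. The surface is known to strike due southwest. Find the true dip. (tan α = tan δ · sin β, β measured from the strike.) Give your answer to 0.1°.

42.2°

The section is 25° from the strike.
tan(true dip) = tan 21° / sin 25° = 0.9083
δ = arctan(0.9083) = 42.25°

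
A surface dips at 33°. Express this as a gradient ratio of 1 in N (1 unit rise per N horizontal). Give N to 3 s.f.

1 : N means tan θ = 1/N, so N = 1/tan 33° = 1/0.6494

1 in 1.54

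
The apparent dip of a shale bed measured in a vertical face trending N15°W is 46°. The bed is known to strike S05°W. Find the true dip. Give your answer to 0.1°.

71.7°

β = acute angle between strike S05°W and section N15°W = 20°.
tan(true dip) = tan 46° / sin 20° = 3.0277
true dip = arctan 3.0277 = 71.72°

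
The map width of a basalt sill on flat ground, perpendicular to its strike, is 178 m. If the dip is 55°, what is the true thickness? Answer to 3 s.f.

True thickness t = w · sin(dip) = 178 × sin 55°
t = 178 × 0.8192 = 145.809 m

146 m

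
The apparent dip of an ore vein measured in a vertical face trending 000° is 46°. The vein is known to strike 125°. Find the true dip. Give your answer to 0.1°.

51.7°

β = acute angle between strike 125° and section 000° = 55°.
tan(true dip) = tan 46° / sin 55° = 1.2641
true dip = arctan 1.2641 = 51.65°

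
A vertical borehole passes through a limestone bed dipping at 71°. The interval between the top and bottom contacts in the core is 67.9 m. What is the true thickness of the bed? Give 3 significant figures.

True thickness t = h · cos(dip) = 67.9 × cos 71°
t = 67.9 × 0.3256 = 22.106 m

22.1 m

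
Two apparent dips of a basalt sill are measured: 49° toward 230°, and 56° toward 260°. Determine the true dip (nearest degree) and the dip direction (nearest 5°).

Each apparent-dip line lies in the plane. As unit vectors (x east, y north, z up), v₁ plunges 49°→230° and v₂ plunges 56°→260°.
Cross product v₁ × v₂ gives the pole to the plane: n ∝ (-0.276, 0.001, 0.183).
tan δ = √(n_x²+n_y²)/n_z = 0.276/0.183, so δ = 56.4°.
Dip direction = atan2(-0.276, 0.001) = 270° (azimuth of n's horizontal projection).

true dip 56°, dip direction 270°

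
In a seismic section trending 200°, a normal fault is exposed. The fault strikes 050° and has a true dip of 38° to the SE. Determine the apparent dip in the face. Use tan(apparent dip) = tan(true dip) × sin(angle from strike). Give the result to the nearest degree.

The section lies 30° from the strike.
tan α = tan 38° × sin 30° = 0.7813 × 0.5000 = 0.3906
apparent dip = arctan 0.3906 = 21.34°

21°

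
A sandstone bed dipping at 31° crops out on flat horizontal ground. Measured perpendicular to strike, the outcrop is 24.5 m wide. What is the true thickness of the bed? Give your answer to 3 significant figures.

True thickness t = w · sin(dip) = 24.5 × sin 31°
t = 24.5 × 0.5150 = 12.618 m

12.6 m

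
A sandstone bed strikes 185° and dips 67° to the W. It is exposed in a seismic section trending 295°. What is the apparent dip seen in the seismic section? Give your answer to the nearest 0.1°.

The section lies 70° from the strike.
tan(apparent dip) = tan 67° · sin 70° = 2.2138
apparent dip = arctan 2.2138 = 65.69°

65.7°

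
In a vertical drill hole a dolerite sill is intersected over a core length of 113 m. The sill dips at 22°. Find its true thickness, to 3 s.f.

105 m

True thickness t = h · cos(dip) = 113 × cos 22°
t = 113 × 0.9272 = 104.772 m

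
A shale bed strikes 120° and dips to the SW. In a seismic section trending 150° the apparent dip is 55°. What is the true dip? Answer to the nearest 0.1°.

70.7°

β = acute angle between strike 120° and section 150° = 30°.
tan(true dip) = tan 55° / sin 30° = 2.8563
true dip = arctan 2.8563 = 70.70°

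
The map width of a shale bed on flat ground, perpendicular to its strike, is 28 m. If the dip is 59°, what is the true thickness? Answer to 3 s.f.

24.0 m

True thickness t = w · sin(dip) = 28 × sin 59°
t = 28 × 0.8572 = 24.001 m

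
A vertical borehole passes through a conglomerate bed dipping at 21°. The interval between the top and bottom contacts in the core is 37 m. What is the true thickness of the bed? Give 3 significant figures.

34.5 m

True thickness t = h · cos(dip) = 37 × cos 21°
t = 37 × 0.9336 = 34.542 m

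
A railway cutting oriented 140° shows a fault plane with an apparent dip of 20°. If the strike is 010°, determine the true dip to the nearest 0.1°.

25.4°

β = acute angle between strike 010° and section 140° = 50°.
tan δ = tan α / sin β = tan 20° / sin 50° = 0.3640 / 0.7660 = 0.4751
δ = arctan(0.4751) = 25.41°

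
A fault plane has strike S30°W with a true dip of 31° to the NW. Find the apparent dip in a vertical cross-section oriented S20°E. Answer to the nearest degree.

25°

Angle between strike (S30°W) and section (S20°E): β = 50°.
tan α = tan 31° × sin 50° = 0.6009 × 0.7660 = 0.4603
α = arctan(0.4603) = 24.72°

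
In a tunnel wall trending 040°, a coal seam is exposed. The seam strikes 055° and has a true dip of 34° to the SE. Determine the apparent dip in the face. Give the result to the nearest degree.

10°

The strike is 055° and the section trends 040°; the acute angle between them is β = 15°.
tan α = tan 34° × sin 15° = 0.6745 × 0.2588 = 0.1746
apparent dip = arctan 0.1746 = 9.90°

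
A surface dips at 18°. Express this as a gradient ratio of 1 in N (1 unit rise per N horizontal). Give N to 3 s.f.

1 : N means tan θ = 1/N, so N = 1/tan 18° = 1/0.3249

1 in 3.08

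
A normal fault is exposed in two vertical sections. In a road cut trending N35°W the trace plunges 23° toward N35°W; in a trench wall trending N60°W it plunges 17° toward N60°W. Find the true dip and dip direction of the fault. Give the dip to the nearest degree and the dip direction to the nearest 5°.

true dip 25°, dip direction 350°

Each apparent-dip line lies in the plane. As unit vectors (x east, y north, z up), v₁ plunges 23°→N35°W and v₂ plunges 17°→N60°W.
n = v₁ × v₂ = (-0.034, 0.169, 0.372) (taken with n_z > 0).
True dip = arccos(n_z / |n|) = arccos(0.9072) = 24.9°.
Dip direction = atan2(-0.034, 0.169) = 349° (azimuth of n's horizontal projection).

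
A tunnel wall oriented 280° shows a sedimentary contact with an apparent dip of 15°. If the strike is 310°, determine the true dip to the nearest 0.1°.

β = acute angle between strike 310° and section 280° = 30°.
tan δ = tan α / sin β = tan 15° / sin 30° = 0.2679 / 0.5000 = 0.5359
true dip = arctan 0.5359 = 28.19°

28.2°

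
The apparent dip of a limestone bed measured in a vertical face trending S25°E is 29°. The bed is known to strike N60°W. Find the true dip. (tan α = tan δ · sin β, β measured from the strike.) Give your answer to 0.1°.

The section is 35° from the strike.
tan δ = tan α / sin β = tan 29° / sin 35° = 0.5543 / 0.5736 = 0.9664
δ = arctan(0.9664) = 44.02°

44.0°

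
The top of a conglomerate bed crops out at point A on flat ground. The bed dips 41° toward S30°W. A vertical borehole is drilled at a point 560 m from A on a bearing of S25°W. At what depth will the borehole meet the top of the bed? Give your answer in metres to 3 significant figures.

485 m

The hole lies 5° from the dip direction, so the down-dip offset is 560 × cos 5° = 557.87 m.
Depth = down-dip offset × tan(dip) = 557.87 × tan 41° = 557.87 × 0.8693
Depth = 484.95 m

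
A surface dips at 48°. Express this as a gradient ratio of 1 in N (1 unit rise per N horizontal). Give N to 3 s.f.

1 in 0.900

1 : N means tan θ = 1/N, so N = 1/tan 48° = 1/1.1106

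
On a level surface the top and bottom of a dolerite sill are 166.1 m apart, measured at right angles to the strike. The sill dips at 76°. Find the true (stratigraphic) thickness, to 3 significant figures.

161 m

True thickness t = w · sin(dip) = 166.1 × sin 76°
t = 166.1 × 0.9703 = 161.166 m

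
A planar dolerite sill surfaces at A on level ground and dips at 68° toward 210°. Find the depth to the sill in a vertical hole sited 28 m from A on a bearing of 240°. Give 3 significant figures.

The hole lies 30° from the dip direction, so the down-dip offset is 28 × cos 30° = 24.25 m.
Depth = down-dip offset × tan(dip) = 24.25 × tan 68° = 24.25 × 2.4751
Depth = 60.02 m

60.0 m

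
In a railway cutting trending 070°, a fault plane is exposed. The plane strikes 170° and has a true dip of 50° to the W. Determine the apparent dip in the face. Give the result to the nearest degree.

Angle between strike (170°) and section (070°): β = 80°.
tan α = tan 50° × sin 80° = 1.1918 × 0.9848 = 1.1736
apparent dip = arctan 1.1736 = 49.57°

50°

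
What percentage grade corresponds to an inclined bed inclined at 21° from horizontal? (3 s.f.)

grade % = 100 × tan 21° = 100 × 0.3839

38.4%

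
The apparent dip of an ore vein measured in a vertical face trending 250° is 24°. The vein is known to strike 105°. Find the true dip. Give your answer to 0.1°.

The section is 35° from the strike.
tan(true dip) = tan 24° / sin 35° = 0.7762
δ = arctan(0.7762) = 37.82°

37.8°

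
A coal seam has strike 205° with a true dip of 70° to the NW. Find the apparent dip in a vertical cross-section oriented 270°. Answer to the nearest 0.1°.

The strike is 205° and the section trends 270°; the acute angle between them is β = 65°.
tan α = tan 70° × sin 65° = 2.7475 × 0.9063 = 2.4901
apparent dip = arctan 2.4901 = 68.12°

68.1°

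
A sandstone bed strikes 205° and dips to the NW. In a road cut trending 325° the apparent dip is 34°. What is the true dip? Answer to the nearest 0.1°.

37.9°

β = acute angle between strike 205° and section 325° = 60°.
tan δ = tan α / sin β = tan 34° / sin 60° = 0.6745 / 0.8660 = 0.7789
δ = arctan(0.7789) = 37.91°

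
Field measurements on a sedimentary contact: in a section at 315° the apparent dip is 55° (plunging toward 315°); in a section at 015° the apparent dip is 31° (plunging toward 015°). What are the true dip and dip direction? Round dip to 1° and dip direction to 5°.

The two traces are lines in the plane: v₁ = (sin 315°·cos 55°, cos 315°·cos 55°, −sin 55°), v₂ = (sin 15°·cos 31°, cos 15°·cos 31°, −sin 31°).
n = v₁ × v₂ = (-0.469, 0.391, 0.426) (taken with n_z > 0).
True dip = arccos(n_z / |n|) = arccos(0.5720) = 55.1°.
The horizontal component of n points toward azimuth atan2(n_x, n_y) = 310°, the dip direction.

true dip 55°, dip direction 310°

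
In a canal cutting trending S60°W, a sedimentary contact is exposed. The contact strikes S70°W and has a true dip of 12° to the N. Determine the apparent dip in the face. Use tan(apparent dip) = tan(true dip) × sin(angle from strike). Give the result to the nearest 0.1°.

Angle between strike (S70°W) and section (S60°W): β = 10°.
tan(apparent dip) = tan 12° · sin 10° = 0.0369
α = arctan(0.0369) = 2.11°

2.1°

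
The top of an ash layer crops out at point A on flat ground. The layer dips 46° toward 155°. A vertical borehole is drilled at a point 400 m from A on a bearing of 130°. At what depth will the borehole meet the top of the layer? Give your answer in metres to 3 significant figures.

The hole lies 25° from the dip direction, so the down-dip offset is 400 × cos 25° = 362.52 m.
Depth = down-dip offset × tan(dip) = 362.52 × tan 46° = 362.52 × 1.0355
Depth = 375.40 m

375 m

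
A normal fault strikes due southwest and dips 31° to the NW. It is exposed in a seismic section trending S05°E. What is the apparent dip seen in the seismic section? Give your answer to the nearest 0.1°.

The section lies 50° from the strike.
tan(apparent dip) = tan 31° · sin 50° = 0.4603
α = arctan(0.4603) = 24.72°

24.7°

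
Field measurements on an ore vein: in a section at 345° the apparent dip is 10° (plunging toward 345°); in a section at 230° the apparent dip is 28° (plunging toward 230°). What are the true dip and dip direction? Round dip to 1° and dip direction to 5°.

Each apparent-dip line lies in the plane. As unit vectors (x east, y north, z up), v₁ plunges 10°→345° and v₂ plunges 28°→230°.
n = v₁ × v₂ = (-0.545, -0.002, 0.788) (taken with n_z > 0).
True dip = arccos(n_z / |n|) = arccos(0.8224) = 34.7°.
Dip direction = atan2(-0.545, -0.002) = 270° (azimuth of n's horizontal projection).

true dip 35°, dip direction 270°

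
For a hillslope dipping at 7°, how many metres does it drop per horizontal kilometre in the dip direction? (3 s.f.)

123 m

drop per km = 1000 × tan 7° = 1000 × 0.1228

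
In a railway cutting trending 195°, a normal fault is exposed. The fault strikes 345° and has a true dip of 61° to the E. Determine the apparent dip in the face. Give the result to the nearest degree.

Angle between strike (345°) and section (195°): β = 30°.
tan α = tan 61° × sin 30° = 1.8040 × 0.5000 = 0.9020
apparent dip = arctan 0.9020 = 42.05°

42°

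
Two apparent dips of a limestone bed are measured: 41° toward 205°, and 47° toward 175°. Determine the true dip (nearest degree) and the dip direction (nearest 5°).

The two traces are lines in the plane: v₁ = (sin 205°·cos 41°, cos 205°·cos 41°, −sin 41°), v₂ = (sin 175°·cos 47°, cos 175°·cos 47°, −sin 47°).
n = v₁ × v₂ = (0.055, -0.272, 0.257) (taken with n_z > 0).
tan δ = √(n_x²+n_y²)/n_z = 0.278/0.257, so δ = 47.2°.
Dip direction = atan2(0.055, -0.272) = 169° (azimuth of n's horizontal projection).

true dip 47°, dip direction 170°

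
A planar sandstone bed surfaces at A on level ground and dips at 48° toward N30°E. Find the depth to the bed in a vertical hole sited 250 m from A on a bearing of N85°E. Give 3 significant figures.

159 m

The hole lies 55° from the dip direction, so the down-dip offset is 250 × cos 55° = 143.39 m.
Depth = down-dip offset × tan(dip) = 143.39 × tan 48° = 143.39 × 1.1106
Depth = 159.26 m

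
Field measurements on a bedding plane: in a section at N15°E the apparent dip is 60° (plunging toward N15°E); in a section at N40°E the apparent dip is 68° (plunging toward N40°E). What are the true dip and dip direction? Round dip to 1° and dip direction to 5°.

The two traces are lines in the plane: v₁ = (sin 15°·cos 60°, cos 15°·cos 60°, −sin 60°), v₂ = (sin 40°·cos 68°, cos 40°·cos 68°, −sin 68°).
The plane normal is n = v₁ × v₂ ∝ (0.199, 0.089, 0.079).
Dip δ = arctan(|n_h|/n_z) = arctan(0.218/0.079) = 70.0°.
Dip direction = atan2(0.199, 0.089) = 66° (azimuth of n's horizontal projection).

true dip 70°, dip direction 065°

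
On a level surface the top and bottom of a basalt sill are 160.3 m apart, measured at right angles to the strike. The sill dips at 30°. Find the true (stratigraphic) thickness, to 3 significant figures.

80.1 m

True thickness t = w · sin(dip) = 160.3 × sin 30°
t = 160.3 × 0.5000 = 80.150 m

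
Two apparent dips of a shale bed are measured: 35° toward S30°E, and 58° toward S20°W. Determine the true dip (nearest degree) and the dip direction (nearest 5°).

true dip 59°, dip direction 215°

Each apparent-dip line lies in the plane. As unit vectors (x east, y north, z up), v₁ plunges 35°→S30°E and v₂ plunges 58°→S20°W.
n = v₁ × v₂ = (-0.316, -0.451, 0.333) (taken with n_z > 0).
True dip = arccos(n_z / |n|) = arccos(0.5167) = 58.9°.
Dip direction = atan2(-0.316, -0.451) = 215° (azimuth of n's horizontal projection).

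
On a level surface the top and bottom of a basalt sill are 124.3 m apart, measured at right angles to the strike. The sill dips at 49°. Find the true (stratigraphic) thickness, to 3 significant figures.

True thickness t = w · sin(dip) = 124.3 × sin 49°
t = 124.3 × 0.7547 = 93.810 m

93.8 m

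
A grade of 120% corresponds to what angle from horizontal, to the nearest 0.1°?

50.2°

tan θ = 120/100 = 1.2000
θ = arctan(1.2000) = 50.19°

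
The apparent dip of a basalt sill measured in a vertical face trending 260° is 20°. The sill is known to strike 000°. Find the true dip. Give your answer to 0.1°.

β = acute angle between strike 000° and section 260° = 80°.
tan(true dip) = tan 20° / sin 80° = 0.3696
δ = arctan(0.3696) = 20.28°

20.3°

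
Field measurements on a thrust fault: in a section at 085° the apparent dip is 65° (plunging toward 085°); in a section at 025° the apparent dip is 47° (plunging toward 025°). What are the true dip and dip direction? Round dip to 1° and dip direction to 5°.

true dip 65°, dip direction 085°

The two traces are lines in the plane: v₁ = (sin 85°·cos 65°, cos 85°·cos 65°, −sin 65°), v₂ = (sin 25°·cos 47°, cos 25°·cos 47°, −sin 47°).
Cross product v₁ × v₂ gives the pole to the plane: n ∝ (0.533, 0.047, 0.250).
Dip δ = arctan(|n_h|/n_z) = arctan(0.535/0.250) = 65.0°.
The horizontal component of n points toward azimuth atan2(n_x, n_y) = 85°, the dip direction.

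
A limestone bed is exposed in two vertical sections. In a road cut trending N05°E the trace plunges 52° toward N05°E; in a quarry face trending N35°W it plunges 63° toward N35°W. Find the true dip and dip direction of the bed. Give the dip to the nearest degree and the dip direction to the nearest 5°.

true dip 63°, dip direction 315°

The two traces are lines in the plane: v₁ = (sin 5°·cos 52°, cos 5°·cos 52°, −sin 52°), v₂ = (sin 325°·cos 63°, cos 325°·cos 63°, −sin 63°).
The plane normal is n = v₁ × v₂ ∝ (-0.253, 0.253, 0.180).
tan δ = √(n_x²+n_y²)/n_z = 0.358/0.180, so δ = 63.4°.
The horizontal component of n points toward azimuth atan2(n_x, n_y) = 315°, the dip direction.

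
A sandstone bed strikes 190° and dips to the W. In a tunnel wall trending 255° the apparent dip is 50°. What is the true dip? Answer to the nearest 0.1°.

β = acute angle between strike 190° and section 255° = 65°.
tan(true dip) = tan 50° / sin 65° = 1.3150
true dip = arctan 1.3150 = 52.75°

52.7°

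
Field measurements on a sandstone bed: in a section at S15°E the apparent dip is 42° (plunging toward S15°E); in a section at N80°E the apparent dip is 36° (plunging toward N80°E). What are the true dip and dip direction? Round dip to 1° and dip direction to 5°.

true dip 48°, dip direction 130°

Represent each trace as a vector plunging at its apparent dip toward its trend (east-north-up frame): v₁ = (0.192, -0.718, -0.669), v₂ = (0.797, 0.140, -0.588).
Cross product v₁ × v₂ gives the pole to the plane: n ∝ (0.516, -0.420, 0.599).
True dip = arccos(n_z / |n|) = arccos(0.6691) = 48.0°.
Dip direction = azimuth of (n_x, n_y) = atan2(0.516, -0.420) = 129°.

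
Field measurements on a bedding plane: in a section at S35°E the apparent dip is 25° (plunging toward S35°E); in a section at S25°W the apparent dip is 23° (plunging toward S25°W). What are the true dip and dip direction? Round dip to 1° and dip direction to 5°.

true dip 27°, dip direction 170°

Represent each trace as a vector plunging at its apparent dip toward its trend (east-north-up frame): v₁ = (0.520, -0.742, -0.423), v₂ = (-0.389, -0.834, -0.391).
The plane normal is n = v₁ × v₂ ∝ (0.062, -0.368, 0.722).
Dip δ = arctan(|n_h|/n_z) = arctan(0.373/0.722) = 27.3°.
Dip direction = atan2(0.062, -0.368) = 170° (azimuth of n's horizontal projection).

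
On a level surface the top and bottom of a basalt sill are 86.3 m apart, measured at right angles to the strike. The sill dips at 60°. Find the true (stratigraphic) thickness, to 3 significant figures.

True thickness t = w · sin(dip) = 86.3 × sin 60°
t = 86.3 × 0.8660 = 74.738 m

74.7 m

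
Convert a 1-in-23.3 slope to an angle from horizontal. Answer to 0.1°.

tan θ = 1/23.3 = 0.0429
θ = arctan(0.0429) = 2.46°

2.5°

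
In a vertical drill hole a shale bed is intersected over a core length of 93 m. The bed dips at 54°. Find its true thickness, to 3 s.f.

True thickness t = h · cos(dip) = 93 × cos 54°
t = 93 × 0.5878 = 54.664 m

54.7 m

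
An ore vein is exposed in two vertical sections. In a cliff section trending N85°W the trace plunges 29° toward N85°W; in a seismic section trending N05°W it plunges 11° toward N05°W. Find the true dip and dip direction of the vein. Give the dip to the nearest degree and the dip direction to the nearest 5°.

The two traces are lines in the plane: v₁ = (sin 275°·cos 29°, cos 275°·cos 29°, −sin 29°), v₂ = (sin 355°·cos 11°, cos 355°·cos 11°, −sin 11°).
Cross product v₁ × v₂ gives the pole to the plane: n ∝ (-0.460, 0.125, 0.846).
tan δ = √(n_x²+n_y²)/n_z = 0.476/0.846, so δ = 29.4°.
Dip direction = atan2(-0.460, 0.125) = 285° (azimuth of n's horizontal projection).

true dip 29°, dip direction 285°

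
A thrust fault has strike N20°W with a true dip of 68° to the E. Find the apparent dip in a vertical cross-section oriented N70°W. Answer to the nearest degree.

62°

The section lies 50° from the strike.
tan α = tan 68° × sin 50° = 2.4751 × 0.7660 = 1.8960
α = arctan(1.8960) = 62.19°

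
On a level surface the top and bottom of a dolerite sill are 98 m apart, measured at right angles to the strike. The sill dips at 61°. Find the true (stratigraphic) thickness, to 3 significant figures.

85.7 m

True thickness t = w · sin(dip) = 98 × sin 61°
t = 98 × 0.8746 = 85.713 m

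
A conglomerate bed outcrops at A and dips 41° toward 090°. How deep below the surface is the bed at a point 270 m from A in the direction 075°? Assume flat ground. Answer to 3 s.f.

227 m

The hole lies 15° from the dip direction, so the down-dip offset is 270 × cos 15° = 260.80 m.
Depth = down-dip offset × tan(dip) = 260.80 × tan 41° = 260.80 × 0.8693
Depth = 226.71 m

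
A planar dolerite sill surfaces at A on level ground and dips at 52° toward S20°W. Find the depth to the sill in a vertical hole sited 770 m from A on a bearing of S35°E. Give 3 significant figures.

565 m

The hole lies 55° from the dip direction, so the down-dip offset is 770 × cos 55° = 441.65 m.
Depth = down-dip offset × tan(dip) = 441.65 × tan 52° = 441.65 × 1.2799
Depth = 565.29 m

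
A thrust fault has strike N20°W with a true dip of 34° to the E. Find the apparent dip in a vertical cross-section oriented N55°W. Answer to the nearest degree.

21°

The section lies 35° from the strike.
tan(apparent dip) = tan 34° · sin 35° = 0.3869
apparent dip = arctan 0.3869 = 21.15°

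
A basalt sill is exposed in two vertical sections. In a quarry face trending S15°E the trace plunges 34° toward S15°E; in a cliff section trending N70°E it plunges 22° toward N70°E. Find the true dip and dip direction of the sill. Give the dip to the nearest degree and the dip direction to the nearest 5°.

true dip 39°, dip direction 130°

Each apparent-dip line lies in the plane. As unit vectors (x east, y north, z up), v₁ plunges 34°→S15°E and v₂ plunges 22°→N70°E.
Cross product v₁ × v₂ gives the pole to the plane: n ∝ (0.477, -0.407, 0.766).
True dip = arccos(n_z / |n|) = arccos(0.7736) = 39.3°.
The horizontal component of n points toward azimuth atan2(n_x, n_y) = 130°, the dip direction.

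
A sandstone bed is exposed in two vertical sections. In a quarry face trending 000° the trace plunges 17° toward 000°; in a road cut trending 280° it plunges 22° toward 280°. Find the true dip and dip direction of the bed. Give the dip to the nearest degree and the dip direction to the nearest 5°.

Each apparent-dip line lies in the plane. As unit vectors (x east, y north, z up), v₁ plunges 17°→000° and v₂ plunges 22°→280°.
n = v₁ × v₂ = (-0.311, 0.267, 0.873) (taken with n_z > 0).
True dip = arccos(n_z / |n|) = arccos(0.9052) = 25.2°.
Dip direction = azimuth of (n_x, n_y) = atan2(-0.311, 0.267) = 311°.

true dip 25°, dip direction 310°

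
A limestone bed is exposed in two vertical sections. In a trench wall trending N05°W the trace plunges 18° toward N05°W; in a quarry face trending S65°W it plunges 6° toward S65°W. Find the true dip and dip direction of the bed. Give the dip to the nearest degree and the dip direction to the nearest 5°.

The two traces are lines in the plane: v₁ = (sin 355°·cos 18°, cos 355°·cos 18°, −sin 18°), v₂ = (sin 245°·cos 6°, cos 245°·cos 6°, −sin 6°).
Cross product v₁ × v₂ gives the pole to the plane: n ∝ (-0.229, 0.270, 0.889).
Dip δ = arctan(|n_h|/n_z) = arctan(0.354/0.889) = 21.7°.
Dip direction = azimuth of (n_x, n_y) = atan2(-0.229, 0.270) = 320°.

true dip 22°, dip direction 320°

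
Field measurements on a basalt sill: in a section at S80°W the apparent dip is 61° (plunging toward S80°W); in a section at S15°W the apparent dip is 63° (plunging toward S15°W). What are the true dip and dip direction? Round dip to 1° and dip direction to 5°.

true dip 66°, dip direction 225°

Each apparent-dip line lies in the plane. As unit vectors (x east, y north, z up), v₁ plunges 61°→S80°W and v₂ plunges 63°→S15°W.
n = v₁ × v₂ = (-0.309, -0.323, 0.199) (taken with n_z > 0).
True dip = arccos(n_z / |n|) = arccos(0.4080) = 65.9°.
Dip direction = atan2(-0.309, -0.323) = 224° (azimuth of n's horizontal projection).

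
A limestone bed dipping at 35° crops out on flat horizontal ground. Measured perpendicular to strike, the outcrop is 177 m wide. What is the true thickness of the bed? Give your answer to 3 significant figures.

102 m

True thickness t = w · sin(dip) = 177 × sin 35°
t = 177 × 0.5736 = 101.523 m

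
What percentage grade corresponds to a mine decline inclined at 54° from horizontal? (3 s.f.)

grade % = 100 × tan 54° = 100 × 1.3764

138%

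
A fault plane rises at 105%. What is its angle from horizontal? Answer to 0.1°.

46.4°

tan θ = 105/100 = 1.0500
θ = arctan(1.0500) = 46.40°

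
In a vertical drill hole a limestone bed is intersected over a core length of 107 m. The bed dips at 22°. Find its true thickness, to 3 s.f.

99.2 m

True thickness t = h · cos(dip) = 107 × cos 22°
t = 107 × 0.9272 = 99.209 m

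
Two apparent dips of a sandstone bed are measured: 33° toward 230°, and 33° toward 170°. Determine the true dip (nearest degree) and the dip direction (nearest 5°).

true dip 37°, dip direction 200°

Each apparent-dip line lies in the plane. As unit vectors (x east, y north, z up), v₁ plunges 33°→230° and v₂ plunges 33°→170°.
The plane normal is n = v₁ × v₂ ∝ (-0.156, -0.429, 0.609).
Dip δ = arctan(|n_h|/n_z) = arctan(0.457/0.609) = 36.9°.
Dip direction = atan2(-0.156, -0.429) = 200° (azimuth of n's horizontal projection).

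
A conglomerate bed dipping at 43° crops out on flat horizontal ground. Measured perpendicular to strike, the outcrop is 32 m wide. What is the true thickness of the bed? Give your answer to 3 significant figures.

21.8 m

True thickness t = w · sin(dip) = 32 × sin 43°
t = 32 × 0.6820 = 21.824 m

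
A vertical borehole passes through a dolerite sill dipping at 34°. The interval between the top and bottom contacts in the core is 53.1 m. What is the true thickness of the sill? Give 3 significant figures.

True thickness t = h · cos(dip) = 53.1 × cos 34°
t = 53.1 × 0.8290 = 44.022 m

44.0 m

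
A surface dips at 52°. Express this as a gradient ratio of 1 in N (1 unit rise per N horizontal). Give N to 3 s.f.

1 in 0.781

1 : N means tan θ = 1/N, so N = 1/tan 52° = 1/1.2799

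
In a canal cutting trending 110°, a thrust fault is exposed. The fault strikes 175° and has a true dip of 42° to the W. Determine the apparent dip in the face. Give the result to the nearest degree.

The section lies 65° from the strike.
tan α = tan 42° × sin 65° = 0.9004 × 0.9063 = 0.8160
α = arctan(0.8160) = 39.22°

39°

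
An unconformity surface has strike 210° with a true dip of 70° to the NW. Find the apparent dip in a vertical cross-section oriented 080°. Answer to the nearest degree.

65°

The section lies 50° from the strike.
tan(apparent dip) = tan 70° · sin 50° = 2.1047
α = arctan(2.1047) = 64.59°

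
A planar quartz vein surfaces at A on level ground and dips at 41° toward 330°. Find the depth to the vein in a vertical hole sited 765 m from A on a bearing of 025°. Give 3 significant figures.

The hole lies 55° from the dip direction, so the down-dip offset is 765 × cos 55° = 438.79 m.
Depth = down-dip offset × tan(dip) = 438.79 × tan 41° = 438.79 × 0.8693
Depth = 381.43 m

381 m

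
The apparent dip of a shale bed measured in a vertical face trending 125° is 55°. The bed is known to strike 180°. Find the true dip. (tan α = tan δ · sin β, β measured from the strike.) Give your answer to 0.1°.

The section is 55° from the strike.
tan(true dip) = tan 55° / sin 55° = 1.7434
δ = arctan(1.7434) = 60.16°

60.2°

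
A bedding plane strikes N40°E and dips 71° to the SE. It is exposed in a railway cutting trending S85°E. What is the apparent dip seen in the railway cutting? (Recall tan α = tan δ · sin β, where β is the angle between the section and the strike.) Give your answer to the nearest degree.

67°

Angle between strike (N40°E) and section (S85°E): β = 55°.
tan(apparent dip) = tan 71° · sin 55° = 2.3790
α = arctan(2.3790) = 67.20°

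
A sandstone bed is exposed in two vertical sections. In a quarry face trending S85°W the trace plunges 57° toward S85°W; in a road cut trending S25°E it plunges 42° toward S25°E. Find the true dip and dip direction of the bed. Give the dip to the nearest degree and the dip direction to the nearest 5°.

Each apparent-dip line lies in the plane. As unit vectors (x east, y north, z up), v₁ plunges 57°→S85°W and v₂ plunges 42°→S25°E.
n = v₁ × v₂ = (-0.533, -0.626, 0.380) (taken with n_z > 0).
True dip = arccos(n_z / |n|) = arccos(0.4197) = 65.2°.
Dip direction = atan2(-0.533, -0.626) = 220° (azimuth of n's horizontal projection).

true dip 65°, dip direction 220°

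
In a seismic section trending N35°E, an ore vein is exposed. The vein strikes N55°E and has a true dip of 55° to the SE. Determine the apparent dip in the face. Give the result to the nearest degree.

26°

The section lies 20° from the strike.
tan α = tan 55° × sin 20° = 1.4281 × 0.3420 = 0.4885
α = arctan(0.4885) = 26.03°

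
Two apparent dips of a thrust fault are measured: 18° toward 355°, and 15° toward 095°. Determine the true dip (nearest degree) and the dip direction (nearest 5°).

Each apparent-dip line lies in the plane. As unit vectors (x east, y north, z up), v₁ plunges 18°→355° and v₂ plunges 15°→095°.
The plane normal is n = v₁ × v₂ ∝ (0.271, 0.319, 0.905).
tan δ = √(n_x²+n_y²)/n_z = 0.419/0.905, so δ = 24.8°.
The horizontal component of n points toward azimuth atan2(n_x, n_y) = 40°, the dip direction.

true dip 25°, dip direction 040°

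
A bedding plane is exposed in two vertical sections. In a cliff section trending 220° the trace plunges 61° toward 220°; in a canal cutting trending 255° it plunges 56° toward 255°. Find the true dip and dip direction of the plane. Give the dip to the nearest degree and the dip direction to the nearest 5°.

Represent each trace as a vector plunging at its apparent dip toward its trend (east-north-up frame): v₁ = (-0.312, -0.371, -0.875), v₂ = (-0.540, -0.145, -0.829).
n = v₁ × v₂ = (-0.181, -0.214, 0.155) (taken with n_z > 0).
tan δ = √(n_x²+n_y²)/n_z = 0.281/0.155, so δ = 61.0°.
Dip direction = azimuth of (n_x, n_y) = atan2(-0.181, -0.214) = 220°.

true dip 61°, dip direction 220°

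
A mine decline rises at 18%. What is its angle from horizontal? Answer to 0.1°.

tan θ = 18/100 = 0.1800
θ = arctan(0.1800) = 10.20°

10.2°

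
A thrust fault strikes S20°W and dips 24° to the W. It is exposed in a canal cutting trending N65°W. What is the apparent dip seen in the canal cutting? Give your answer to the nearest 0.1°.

23.9°

Angle between strike (S20°W) and section (N65°W): β = 85°.
tan α = tan 24° × sin 85° = 0.4452 × 0.9962 = 0.4435
apparent dip = arctan 0.4435 = 23.92°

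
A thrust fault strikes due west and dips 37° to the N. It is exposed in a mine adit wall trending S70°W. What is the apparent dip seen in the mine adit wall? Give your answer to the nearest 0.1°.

The section lies 20° from the strike.
tan(apparent dip) = tan 37° · sin 20° = 0.2577
apparent dip = arctan 0.2577 = 14.45°

14.5°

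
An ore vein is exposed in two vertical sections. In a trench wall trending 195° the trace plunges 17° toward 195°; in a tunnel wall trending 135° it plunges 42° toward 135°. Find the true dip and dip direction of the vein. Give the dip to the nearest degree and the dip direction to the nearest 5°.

The two traces are lines in the plane: v₁ = (sin 195°·cos 17°, cos 195°·cos 17°, −sin 17°), v₂ = (sin 135°·cos 42°, cos 135°·cos 42°, −sin 42°).
Cross product v₁ × v₂ gives the pole to the plane: n ∝ (0.464, -0.319, 0.615).
True dip = arccos(n_z / |n|) = arccos(0.7375) = 42.5°.
Dip direction = azimuth of (n_x, n_y) = atan2(0.464, -0.319) = 125°.

true dip 42°, dip direction 125°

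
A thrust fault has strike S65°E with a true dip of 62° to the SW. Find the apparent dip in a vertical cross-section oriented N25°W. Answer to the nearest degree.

Angle between strike (S65°E) and section (N25°W): β = 40°.
tan(apparent dip) = tan 62° · sin 40° = 1.2089
α = arctan(1.2089) = 50.40°

50°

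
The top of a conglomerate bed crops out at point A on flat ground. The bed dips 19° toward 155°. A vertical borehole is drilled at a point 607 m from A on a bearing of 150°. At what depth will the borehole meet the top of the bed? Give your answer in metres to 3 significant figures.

The hole lies 5° from the dip direction, so the down-dip offset is 607 × cos 5° = 604.69 m.
Depth = down-dip offset × tan(dip) = 604.69 × tan 19° = 604.69 × 0.3443
Depth = 208.21 m

208 m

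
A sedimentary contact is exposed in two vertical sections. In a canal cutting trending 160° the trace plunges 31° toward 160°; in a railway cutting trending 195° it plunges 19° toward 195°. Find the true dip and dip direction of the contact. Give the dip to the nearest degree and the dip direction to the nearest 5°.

Each apparent-dip line lies in the plane. As unit vectors (x east, y north, z up), v₁ plunges 31°→160° and v₂ plunges 19°→195°.
n = v₁ × v₂ = (0.208, -0.221, 0.465) (taken with n_z > 0).
Dip δ = arctan(|n_h|/n_z) = arctan(0.304/0.465) = 33.2°.
Dip direction = azimuth of (n_x, n_y) = atan2(0.208, -0.221) = 137°.

true dip 33°, dip direction 135°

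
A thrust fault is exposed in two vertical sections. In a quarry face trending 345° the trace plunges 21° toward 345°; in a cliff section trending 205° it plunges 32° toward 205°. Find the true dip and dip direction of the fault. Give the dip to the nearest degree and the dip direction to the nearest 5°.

Represent each trace as a vector plunging at its apparent dip toward its trend (east-north-up frame): v₁ = (-0.242, 0.902, -0.358), v₂ = (-0.358, -0.769, -0.530).
Cross product v₁ × v₂ gives the pole to the plane: n ∝ (-0.753, 0.000, 0.509).
Dip δ = arctan(|n_h|/n_z) = arctan(0.753/0.509) = 56.0°.
Dip direction = azimuth of (n_x, n_y) = atan2(-0.753, 0.000) = 270°.

true dip 56°, dip direction 270°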